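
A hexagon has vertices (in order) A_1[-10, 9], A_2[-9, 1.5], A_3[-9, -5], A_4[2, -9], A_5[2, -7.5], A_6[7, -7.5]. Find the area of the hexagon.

122

Apply the surveyor's formula: 2A = Σ (x_i·y_{i+1} − x_{i+1}·y_i), indices taken mod 6.
A_1→A_2: (-10)(1.5) − (-9)(9) = 66
A_2→A_3: (-9)(-5) − (-9)(1.5) = 58.5
A_3→A_4: (-9)(-9) − (2)(-5) = 91
A_4→A_5: (2)(-7.5) − (2)(-9) = 3
A_5→A_6: (2)(-7.5) − (7)(-7.5) = 37.5
A_6→A_1: (7)(9) − (-10)(-7.5) = -12
Σ = 244
Area = |Σ|/2 = 122.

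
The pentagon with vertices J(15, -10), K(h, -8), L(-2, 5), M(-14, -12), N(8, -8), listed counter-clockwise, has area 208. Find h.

Write out the shoelace sum; only the two edges meeting at K involve h:
2·Area = [(15·(-8) − h·(-10)) + (h·5 − (-2)·(-8))] + 342
       = 15·h + 206 = 416
⇒ h = 14.

14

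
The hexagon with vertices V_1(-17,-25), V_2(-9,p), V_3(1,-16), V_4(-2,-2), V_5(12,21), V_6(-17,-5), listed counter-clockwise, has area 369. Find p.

Write out the shoelace sum; only the two edges meeting at V_2 involve p:
2·Area = [((-17)·p − (-9)·(-25)) + ((-9)·(-16) − 1·p)] + 585
       = -18·p + 504 = 738
⇒ p = -13.

-13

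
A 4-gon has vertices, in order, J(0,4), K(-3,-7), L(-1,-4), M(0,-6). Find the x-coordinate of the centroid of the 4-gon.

-62/69

Apply Gauss's area formula. First the cross-terms c_i = x_i·y_{i+1} − x_{i+1}·y_i:
  12, 5, 6, 0  ⇒  2A = 23, A = 11.5.
Then Σ (x_i + x_{i+1})·c_i = -62, so x̄ = -62 / (6·11.5) = -62/69.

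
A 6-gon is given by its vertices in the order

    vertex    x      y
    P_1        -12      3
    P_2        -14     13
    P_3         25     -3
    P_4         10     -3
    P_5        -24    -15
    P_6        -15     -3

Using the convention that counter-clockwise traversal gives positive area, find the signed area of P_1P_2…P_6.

Apply the surveyor's formula: 2A = Σ (x_i·y_{i+1} − x_{i+1}·y_i), indices taken mod 6.
Σ = (-114) + (-283) + (-45) + (-222) + (-153) + (-81) = -898
Signed area = Σ/2 = -449 (negative ⇒ clockwise traversal).

-449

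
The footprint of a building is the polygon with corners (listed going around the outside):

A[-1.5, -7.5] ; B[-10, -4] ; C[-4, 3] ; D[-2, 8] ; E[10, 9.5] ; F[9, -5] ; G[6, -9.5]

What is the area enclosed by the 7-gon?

245.125

Σ = (-69) + (-46) + (-26) + (-99) + (-135.5) + (-55.5) + (-59.25) = -490.25
Area = |Σ|/2 = 245.125.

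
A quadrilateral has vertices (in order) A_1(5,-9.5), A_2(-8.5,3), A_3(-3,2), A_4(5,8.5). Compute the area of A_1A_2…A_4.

99.625

A_1→A_2: (5)(3) − (-8.5)(-9.5) = -65.75
A_2→A_3: (-8.5)(2) − (-3)(3) = -8
A_3→A_4: (-3)(8.5) − (5)(2) = -35.5
A_4→A_1: (5)(-9.5) − (5)(8.5) = -90
Σ = -199.25
Area = |Σ|/2 = 99.625.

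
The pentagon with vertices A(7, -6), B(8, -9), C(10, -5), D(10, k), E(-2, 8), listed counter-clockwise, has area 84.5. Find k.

4

Write out the shoelace sum; only the two edges meeting at D involve k:
2·Area = [(10·k − 10·(-5)) + (10·8 − (-2)·k)] + -9
       = 12·k + 121 = 169
⇒ k = 4.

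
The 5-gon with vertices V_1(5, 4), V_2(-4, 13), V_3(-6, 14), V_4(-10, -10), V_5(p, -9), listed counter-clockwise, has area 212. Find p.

The doubled signed area Σ (x_i y_{i+1} − x_{i+1} y_i) is linear in p.
With p=0 it equals 438; the coefficient of p is 14 (from the two edges through V_5).
So 14·p + 438 = 2·212 = 424 ⇒ p = -1.

-1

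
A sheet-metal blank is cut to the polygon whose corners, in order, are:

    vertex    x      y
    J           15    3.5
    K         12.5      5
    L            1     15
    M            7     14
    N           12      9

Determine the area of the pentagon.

37.625

Apply the shoelace (surveyor's) formula: 2A = Σ (x_i·y_{i+1} − x_{i+1}·y_i), indices taken mod 5.
Σ = (31.25) + (182.5) + (-91) + (-105) + (-93) = -75.25
Area = |Σ|/2 = 37.625.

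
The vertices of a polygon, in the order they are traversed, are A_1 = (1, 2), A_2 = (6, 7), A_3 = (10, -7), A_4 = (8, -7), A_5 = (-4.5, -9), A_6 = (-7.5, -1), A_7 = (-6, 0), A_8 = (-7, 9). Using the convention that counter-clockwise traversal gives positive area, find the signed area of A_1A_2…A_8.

-190.25

Apply Gauss's area formula: 2A = Σ (x_i·y_{i+1} − x_{i+1}·y_i), indices taken mod 8.
Cross-terms: -5, -112, -14, -103.5, -63, -6, -54, -23  ⇒  Σ = -380.5
Signed area = Σ/2 = -190.25 (negative ⇒ clockwise traversal).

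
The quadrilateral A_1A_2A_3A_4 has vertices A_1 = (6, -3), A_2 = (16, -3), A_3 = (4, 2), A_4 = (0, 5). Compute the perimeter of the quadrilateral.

|A_1A_2| = √((10)² + (0)²) = √100 = 10
|A_2A_3| = √((-12)² + (5)²) = √169 = 13
|A_3A_4| = √((-4)² + (3)²) = √25 = 5
|A_4A_1| = √((6)² + (-8)²) = √100 = 10
Perimeter = 10 + 13 + 5 + 10 = 38.

38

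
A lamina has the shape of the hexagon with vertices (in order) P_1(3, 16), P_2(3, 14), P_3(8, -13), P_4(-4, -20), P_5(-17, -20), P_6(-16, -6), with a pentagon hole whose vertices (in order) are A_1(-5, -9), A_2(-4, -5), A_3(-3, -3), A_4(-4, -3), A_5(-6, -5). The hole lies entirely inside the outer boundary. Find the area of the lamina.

535.5

Outer boundary:
Apply Gauss's area formula: 2A = Σ (x_i·y_{i+1} − x_{i+1}·y_i), indices taken mod 6.
Σ = (-6) + (-151) + (-212) + (-260) + (-218) + (-238) = -1085
Area = |Σ|/2 = 542.5.
Hole:
Σ = (-11) + (-3) + (-3) + (2) + (29) = 14
Area = |Σ|/2 = 7.
Net area = 542.5 − 7 = 535.5.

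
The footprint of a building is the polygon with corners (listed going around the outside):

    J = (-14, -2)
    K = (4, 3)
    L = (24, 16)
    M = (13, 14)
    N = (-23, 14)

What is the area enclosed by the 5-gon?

416

Apply the shoelace (surveyor's) formula: 2A = Σ (x_i·y_{i+1} − x_{i+1}·y_i), indices taken mod 5.
J→K: (-14)(3) − (4)(-2) = -34
K→L: (4)(16) − (24)(3) = -8
L→M: (24)(14) − (13)(16) = 128
M→N: (13)(14) − (-23)(14) = 504
N→J: (-23)(-2) − (-14)(14) = 242
Σ = 832
Area = |Σ|/2 = 416.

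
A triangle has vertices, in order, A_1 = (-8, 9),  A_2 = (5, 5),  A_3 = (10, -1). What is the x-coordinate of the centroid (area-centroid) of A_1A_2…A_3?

7/3

Apply the shoelace formula. First the cross-terms c_i = x_i·y_{i+1} − x_{i+1}·y_i:
  -85, -55, 82  ⇒  2A = -58, A = -29.
Then Σ (x_i + x_{i+1})·c_i = -406, so x̄ = -406 / (6·(-29)) = 7/3.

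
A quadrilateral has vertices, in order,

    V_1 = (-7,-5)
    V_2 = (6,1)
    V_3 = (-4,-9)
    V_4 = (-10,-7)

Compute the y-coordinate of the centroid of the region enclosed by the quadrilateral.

Apply the shoelace (surveyor's) formula. First the cross-terms c_i = x_i·y_{i+1} − x_{i+1}·y_i:
  23, -50, -62, 1  ⇒  2A = -88, A = -44.
Then Σ (y_i + y_{i+1})·c_i = 1288, so ȳ = 1288 / (6·(-44)) = -161/33.

-161/33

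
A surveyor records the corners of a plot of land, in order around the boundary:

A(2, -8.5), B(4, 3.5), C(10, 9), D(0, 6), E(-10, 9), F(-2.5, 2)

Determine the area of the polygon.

Apply the surveyor's formula: 2A = Σ (x_i·y_{i+1} − x_{i+1}·y_i), indices taken mod 6.
Cross-terms: 41, 1, 60, 60, 2.5, 17.25  ⇒  Σ = 181.75
Area = |Σ|/2 = 90.875.

90.875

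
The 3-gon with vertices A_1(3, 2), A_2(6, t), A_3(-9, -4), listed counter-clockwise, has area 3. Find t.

Write out the shoelace sum; only the two edges meeting at A_2 involve t:
2·Area = [(3·t − 6·2) + (6·(-4) − (-9)·t)] + -6
       = 12·t + -42 = 6
⇒ t = 4.

4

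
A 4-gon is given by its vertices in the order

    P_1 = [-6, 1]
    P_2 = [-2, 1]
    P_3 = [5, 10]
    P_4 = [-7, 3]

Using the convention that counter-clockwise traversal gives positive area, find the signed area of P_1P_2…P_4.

Apply Gauss's area formula: 2A = Σ (x_i·y_{i+1} − x_{i+1}·y_i), indices taken mod 4.
P_1→P_2: (-6)(1) − (-2)(1) = -4
P_2→P_3: (-2)(10) − (5)(1) = -25
P_3→P_4: (5)(3) − (-7)(10) = 85
P_4→P_1: (-7)(1) − (-6)(3) = 11
Σ = 67
Signed area = Σ/2 = 33.5 (positive ⇒ counter-clockwise traversal).

33.5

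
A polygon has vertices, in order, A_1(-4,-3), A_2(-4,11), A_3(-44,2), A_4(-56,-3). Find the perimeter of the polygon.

|A_1A_2| = √((0)² + (14)²) = √196 = 14
|A_2A_3| = √((-40)² + (-9)²) = √1681 = 41
|A_3A_4| = √((-12)² + (-5)²) = √169 = 13
|A_4A_1| = √((52)² + (0)²) = √2704 = 52
Perimeter = 14 + 41 + 13 + 52 = 120.

120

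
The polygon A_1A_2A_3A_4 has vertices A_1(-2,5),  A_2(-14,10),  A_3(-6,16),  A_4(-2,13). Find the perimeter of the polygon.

|A_1A_2| = √((-12)² + (5)²) = √169 = 13
|A_2A_3| = √((8)² + (6)²) = √100 = 10
|A_3A_4| = √((4)² + (-3)²) = √25 = 5
|A_4A_1| = √((0)² + (-8)²) = √64 = 8
Perimeter = 13 + 10 + 5 + 8 = 36.

36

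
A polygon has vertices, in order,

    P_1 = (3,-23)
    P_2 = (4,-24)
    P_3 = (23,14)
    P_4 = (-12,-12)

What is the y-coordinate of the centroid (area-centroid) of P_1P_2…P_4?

-1513/208

Apply Gauss's area formula. First the cross-terms c_i = x_i·y_{i+1} − x_{i+1}·y_i:
  20, 608, -108, 312  ⇒  2A = 832, A = 416.
Then Σ (y_i + y_{i+1})·c_i = -18156, so ȳ = -18156 / (6·416) = -1513/208.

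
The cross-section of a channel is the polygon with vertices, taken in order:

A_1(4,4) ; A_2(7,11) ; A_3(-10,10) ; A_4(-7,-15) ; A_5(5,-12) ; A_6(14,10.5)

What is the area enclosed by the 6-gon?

404.75

Apply the shoelace (surveyor's) formula: 2A = Σ (x_i·y_{i+1} − x_{i+1}·y_i), indices taken mod 6.
Σ = (16) + (180) + (220) + (159) + (220.5) + (14) = 809.5
Area = |Σ|/2 = 404.75.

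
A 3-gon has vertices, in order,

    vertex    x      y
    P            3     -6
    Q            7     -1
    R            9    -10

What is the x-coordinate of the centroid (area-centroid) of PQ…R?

Apply the surveyor's formula. First the cross-terms c_i = x_i·y_{i+1} − x_{i+1}·y_i:
  39, -61, -24  ⇒  2A = -46, A = -23.
Then Σ (x_i + x_{i+1})·c_i = -874, so x̄ = -874 / (6·(-23)) = 19/3.

19/3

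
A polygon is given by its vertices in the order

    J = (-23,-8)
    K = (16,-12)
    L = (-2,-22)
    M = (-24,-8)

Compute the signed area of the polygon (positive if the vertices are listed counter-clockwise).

-238

Apply the shoelace formula: 2A = Σ (x_i·y_{i+1} − x_{i+1}·y_i), indices taken mod 4.
Σ = (404) + (-376) + (-512) + (8) = -476
Signed area = Σ/2 = -238 (negative ⇒ clockwise traversal).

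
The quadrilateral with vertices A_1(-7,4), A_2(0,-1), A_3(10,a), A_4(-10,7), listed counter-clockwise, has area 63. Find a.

3

Write out the shoelace sum; only the two edges meeting at A_3 involve a:
2·Area = [(0·a − 10·(-1)) + (10·7 − (-10)·a)] + 16
       = 10·a + 96 = 126
⇒ a = 3.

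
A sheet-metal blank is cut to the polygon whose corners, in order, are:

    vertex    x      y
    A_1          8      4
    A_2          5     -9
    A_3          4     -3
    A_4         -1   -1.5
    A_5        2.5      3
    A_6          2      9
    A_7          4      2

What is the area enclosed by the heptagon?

Σ = (-92) + (21) + (-9) + (0.75) + (16.5) + (-32) + (0) = -94.75
Area = |Σ|/2 = 47.375.

47.375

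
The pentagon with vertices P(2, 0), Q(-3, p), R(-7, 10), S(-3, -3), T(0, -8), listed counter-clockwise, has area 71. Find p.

The doubled signed area Σ (x_i y_{i+1} − x_{i+1} y_i) is linear in p.
With p=0 it equals 61; the coefficient of p is 9 (from the two edges through Q).
So 9·p + 61 = 2·71 = 142 ⇒ p = 9.

9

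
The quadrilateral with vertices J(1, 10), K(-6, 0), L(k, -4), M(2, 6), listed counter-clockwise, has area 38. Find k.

Write out the shoelace sum; only the two edges meeting at L involve k:
2·Area = [((-6)·(-4) − k·0) + (k·6 − 2·(-4))] + 74
       = 6·k + 106 = 76
⇒ k = -5.

-5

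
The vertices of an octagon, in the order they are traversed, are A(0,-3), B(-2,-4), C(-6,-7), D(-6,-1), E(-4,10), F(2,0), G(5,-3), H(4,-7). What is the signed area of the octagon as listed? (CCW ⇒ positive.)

Apply the shoelace formula: 2A = Σ (x_i·y_{i+1} − x_{i+1}·y_i), indices taken mod 8.
A→B: (0)(-4) − (-2)(-3) = -6
B→C: (-2)(-7) − (-6)(-4) = -10
C→D: (-6)(-1) − (-6)(-7) = -36
D→E: (-6)(10) − (-4)(-1) = -64
E→F: (-4)(0) − (2)(10) = -20
F→G: (2)(-3) − (5)(0) = -6
G→H: (5)(-7) − (4)(-3) = -23
H→A: (4)(-3) − (0)(-7) = -12
Σ = -177
Signed area = Σ/2 = -88.5 (negative ⇒ clockwise traversal).

-88.5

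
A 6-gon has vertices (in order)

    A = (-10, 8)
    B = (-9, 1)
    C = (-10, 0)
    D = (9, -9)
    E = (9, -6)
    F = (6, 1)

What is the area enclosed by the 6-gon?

Σ = (62) + (10) + (90) + (27) + (45) + (58) = 292
Area = |Σ|/2 = 146.

146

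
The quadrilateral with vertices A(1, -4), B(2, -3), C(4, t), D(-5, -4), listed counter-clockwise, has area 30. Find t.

5

Write out the shoelace sum; only the two edges meeting at C involve t:
2·Area = [(2·t − 4·(-3)) + (4·(-4) − (-5)·t)] + 29
       = 7·t + 25 = 60
⇒ t = 5.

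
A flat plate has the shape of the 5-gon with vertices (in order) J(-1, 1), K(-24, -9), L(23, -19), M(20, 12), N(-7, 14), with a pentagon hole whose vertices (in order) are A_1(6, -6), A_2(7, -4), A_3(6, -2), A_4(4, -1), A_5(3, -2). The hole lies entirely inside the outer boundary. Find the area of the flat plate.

852

Outer boundary:
Apply the shoelace (surveyor's) formula: 2A = Σ (x_i·y_{i+1} − x_{i+1}·y_i), indices taken mod 5.
Σ = (33) + (663) + (656) + (364) + (7) = 1723
Area = |Σ|/2 = 861.5.
Hole:
Apply the surveyor's formula: 2A = Σ (x_i·y_{i+1} − x_{i+1}·y_i), indices taken mod 5.
Σ = (18) + (10) + (2) + (-5) + (-6) = 19
Area = |Σ|/2 = 9.5.
Net area = 861.5 − 9.5 = 852.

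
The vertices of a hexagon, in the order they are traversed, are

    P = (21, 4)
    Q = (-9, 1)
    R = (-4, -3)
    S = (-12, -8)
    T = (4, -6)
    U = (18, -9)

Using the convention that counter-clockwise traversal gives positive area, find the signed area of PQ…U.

260.5

P→Q: (21)(1) − (-9)(4) = 57
Q→R: (-9)(-3) − (-4)(1) = 31
R→S: (-4)(-8) − (-12)(-3) = -4
S→T: (-12)(-6) − (4)(-8) = 104
T→U: (4)(-9) − (18)(-6) = 72
U→P: (18)(4) − (21)(-9) = 261
Σ = 521
Signed area = Σ/2 = 260.5 (positive ⇒ counter-clockwise traversal).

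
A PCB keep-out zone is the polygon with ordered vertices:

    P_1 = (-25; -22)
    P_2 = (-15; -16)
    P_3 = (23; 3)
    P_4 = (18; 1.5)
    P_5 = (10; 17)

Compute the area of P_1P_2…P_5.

434.75

Σ = (70) + (323) + (-19.5) + (291) + (205) = 869.5
Area = |Σ|/2 = 434.75.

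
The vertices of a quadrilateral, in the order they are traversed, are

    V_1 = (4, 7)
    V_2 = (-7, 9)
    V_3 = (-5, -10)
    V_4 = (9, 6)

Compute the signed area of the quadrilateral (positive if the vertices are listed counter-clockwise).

149.5

Apply the shoelace (surveyor's) formula: 2A = Σ (x_i·y_{i+1} − x_{i+1}·y_i), indices taken mod 4.
Σ = (85) + (115) + (60) + (39) = 299
Signed area = Σ/2 = 149.5 (positive ⇒ counter-clockwise traversal).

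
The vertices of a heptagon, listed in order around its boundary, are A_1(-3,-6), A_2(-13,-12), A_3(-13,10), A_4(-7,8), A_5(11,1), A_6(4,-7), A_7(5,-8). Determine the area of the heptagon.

294.5

Σ = (-42) + (-286) + (-34) + (-95) + (-81) + (3) + (-54) = -589
Area = |Σ|/2 = 294.5.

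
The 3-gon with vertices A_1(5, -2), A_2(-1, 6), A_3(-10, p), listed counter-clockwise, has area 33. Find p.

Write out the shoelace sum; only the two edges meeting at A_3 involve p:
2·Area = [((-1)·p − (-10)·6) + ((-10)·(-2) − 5·p)] + 28
       = -6·p + 108 = 66
⇒ p = 7.

7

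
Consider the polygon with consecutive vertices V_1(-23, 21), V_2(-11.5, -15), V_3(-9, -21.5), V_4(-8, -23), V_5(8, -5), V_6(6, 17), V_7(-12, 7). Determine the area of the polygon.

Apply the surveyor's formula: 2A = Σ (x_i·y_{i+1} − x_{i+1}·y_i), indices taken mod 7.
Σ = (586.5) + (112.25) + (35) + (224) + (166) + (246) + (-91) = 1278.75
Area = |Σ|/2 = 639.375.

639.375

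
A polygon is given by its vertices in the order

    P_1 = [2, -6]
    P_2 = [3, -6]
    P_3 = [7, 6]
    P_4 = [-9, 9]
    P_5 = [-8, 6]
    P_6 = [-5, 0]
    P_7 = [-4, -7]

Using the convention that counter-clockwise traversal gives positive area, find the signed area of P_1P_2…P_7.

Apply the shoelace formula: 2A = Σ (x_i·y_{i+1} − x_{i+1}·y_i), indices taken mod 7.
P_1→P_2: (2)(-6) − (3)(-6) = 6
P_2→P_3: (3)(6) − (7)(-6) = 60
P_3→P_4: (7)(9) − (-9)(6) = 117
P_4→P_5: (-9)(6) − (-8)(9) = 18
P_5→P_6: (-8)(0) − (-5)(6) = 30
P_6→P_7: (-5)(-7) − (-4)(0) = 35
P_7→P_1: (-4)(-6) − (2)(-7) = 38
Σ = 304
Signed area = Σ/2 = 152 (positive ⇒ counter-clockwise traversal).

152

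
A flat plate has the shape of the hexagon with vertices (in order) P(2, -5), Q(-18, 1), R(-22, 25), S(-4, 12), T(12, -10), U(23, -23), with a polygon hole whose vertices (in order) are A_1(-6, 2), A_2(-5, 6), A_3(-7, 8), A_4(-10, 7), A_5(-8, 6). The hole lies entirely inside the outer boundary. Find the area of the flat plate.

438

Outer boundary:
Apply the shoelace (surveyor's) formula: 2A = Σ (x_i·y_{i+1} − x_{i+1}·y_i), indices taken mod 6.
Σ = (-88) + (-428) + (-164) + (-104) + (-46) + (-69) = -899
Area = |Σ|/2 = 449.5.
Hole:
Apply Gauss's area formula: 2A = Σ (x_i·y_{i+1} − x_{i+1}·y_i), indices taken mod 5.
Σ = (-26) + (2) + (31) + (-4) + (20) = 23
Area = |Σ|/2 = 11.5.
Net area = 449.5 − 11.5 = 438.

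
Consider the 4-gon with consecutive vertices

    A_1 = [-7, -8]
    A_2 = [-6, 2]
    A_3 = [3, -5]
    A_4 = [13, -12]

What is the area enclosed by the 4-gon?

98.5

Apply the surveyor's formula: 2A = Σ (x_i·y_{i+1} − x_{i+1}·y_i), indices taken mod 4.
Σ = (-62) + (24) + (29) + (-188) = -197
Area = |Σ|/2 = 98.5.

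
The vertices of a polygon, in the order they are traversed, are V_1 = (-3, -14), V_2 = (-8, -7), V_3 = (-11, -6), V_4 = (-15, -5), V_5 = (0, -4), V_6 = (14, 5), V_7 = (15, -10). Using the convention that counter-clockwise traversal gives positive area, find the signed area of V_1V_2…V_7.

-247

Σ = (-91) + (-29) + (-35) + (60) + (56) + (-215) + (-240) = -494
Signed area = Σ/2 = -247 (negative ⇒ clockwise traversal).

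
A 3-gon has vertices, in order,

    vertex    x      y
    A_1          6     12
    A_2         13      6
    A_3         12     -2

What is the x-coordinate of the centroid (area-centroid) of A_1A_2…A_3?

Apply the shoelace formula. First the cross-terms c_i = x_i·y_{i+1} − x_{i+1}·y_i:
  -120, -98, 156  ⇒  2A = -62, A = -31.
Then Σ (x_i + x_{i+1})·c_i = -1922, so x̄ = -1922 / (6·(-31)) = 31/3.

31/3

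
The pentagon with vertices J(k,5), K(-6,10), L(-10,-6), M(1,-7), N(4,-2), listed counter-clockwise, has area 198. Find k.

The doubled signed area Σ (x_i y_{i+1} − x_{i+1} y_i) is linear in k.
With k=0 it equals 288; the coefficient of k is 12 (from the two edges through J).
So 12·k + 288 = 2·198 = 396 ⇒ k = 9.

9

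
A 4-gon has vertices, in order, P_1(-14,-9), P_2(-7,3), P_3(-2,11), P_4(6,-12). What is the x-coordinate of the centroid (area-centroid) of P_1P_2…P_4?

-371/110

Apply Gauss's area formula. First the cross-terms c_i = x_i·y_{i+1} − x_{i+1}·y_i:
  -105, -71, -42, -222  ⇒  2A = -440, A = -220.
Then Σ (x_i + x_{i+1})·c_i = 4452, so x̄ = 4452 / (6·(-220)) = -371/110.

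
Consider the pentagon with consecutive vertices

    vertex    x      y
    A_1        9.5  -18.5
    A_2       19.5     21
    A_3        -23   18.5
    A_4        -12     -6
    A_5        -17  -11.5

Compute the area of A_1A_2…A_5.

Apply the shoelace formula: 2A = Σ (x_i·y_{i+1} − x_{i+1}·y_i), indices taken mod 5.
Σ = (560.25) + (843.75) + (360) + (36) + (423.75) = 2223.75
Area = |Σ|/2 = 1111.875.

1111.875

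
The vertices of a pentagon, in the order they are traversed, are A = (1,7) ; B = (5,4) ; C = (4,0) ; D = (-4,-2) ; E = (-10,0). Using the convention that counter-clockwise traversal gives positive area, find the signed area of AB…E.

-72.5

A→B: (1)(4) − (5)(7) = -31
B→C: (5)(0) − (4)(4) = -16
C→D: (4)(-2) − (-4)(0) = -8
D→E: (-4)(0) − (-10)(-2) = -20
E→A: (-10)(7) − (1)(0) = -70
Σ = -145
Signed area = Σ/2 = -72.5 (negative ⇒ clockwise traversal).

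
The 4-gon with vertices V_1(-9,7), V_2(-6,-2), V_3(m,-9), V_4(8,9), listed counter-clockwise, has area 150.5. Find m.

Write out the shoelace sum; only the two edges meeting at V_3 involve m:
2·Area = [((-6)·(-9) − m·(-2)) + (m·9 − 8·(-9))] + 197
       = 11·m + 323 = 301
⇒ m = -2.

-2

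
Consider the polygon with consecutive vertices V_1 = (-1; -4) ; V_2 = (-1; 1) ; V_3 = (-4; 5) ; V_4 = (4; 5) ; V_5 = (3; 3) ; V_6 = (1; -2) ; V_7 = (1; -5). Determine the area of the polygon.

Apply the shoelace formula: 2A = Σ (x_i·y_{i+1} − x_{i+1}·y_i), indices taken mod 7.
Σ = (-5) + (-1) + (-40) + (-3) + (-9) + (-3) + (-9) = -70
Area = |Σ|/2 = 35.

35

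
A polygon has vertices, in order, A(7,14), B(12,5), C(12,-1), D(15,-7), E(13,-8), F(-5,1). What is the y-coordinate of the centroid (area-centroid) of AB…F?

254/111

Apply the surveyor's formula. First the cross-terms c_i = x_i·y_{i+1} − x_{i+1}·y_i:
  -133, -72, -69, -29, -27, -77  ⇒  2A = -407, A = -203.5.
Then Σ (y_i + y_{i+1})·c_i = -2794, so ȳ = -2794 / (6·(-203.5)) = 254/111.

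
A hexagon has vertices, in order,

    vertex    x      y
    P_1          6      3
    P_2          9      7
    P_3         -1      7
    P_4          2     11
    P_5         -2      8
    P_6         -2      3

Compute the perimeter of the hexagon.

|P_1P_2| = √((3)² + (4)²) = √25 = 5
|P_2P_3| = √((-10)² + (0)²) = √100 = 10
|P_3P_4| = √((3)² + (4)²) = √25 = 5
|P_4P_5| = √((-4)² + (-3)²) = √25 = 5
|P_5P_6| = √((0)² + (-5)²) = √25 = 5
|P_6P_1| = √((8)² + (0)²) = √64 = 8
Perimeter = 5 + 10 + 5 + 5 + 5 + 8 = 38.

38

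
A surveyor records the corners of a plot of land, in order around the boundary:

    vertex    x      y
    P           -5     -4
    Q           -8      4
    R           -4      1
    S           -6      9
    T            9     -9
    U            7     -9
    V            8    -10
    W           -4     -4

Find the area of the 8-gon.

Cross-terms: -52, 8, -30, -27, -18, 2, -72, -4  ⇒  Σ = -193
Area = |Σ|/2 = 96.5.

96.5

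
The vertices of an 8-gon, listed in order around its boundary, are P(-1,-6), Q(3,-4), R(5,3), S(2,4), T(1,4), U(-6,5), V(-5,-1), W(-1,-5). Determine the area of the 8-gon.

77

P→Q: (-1)(-4) − (3)(-6) = 22
Q→R: (3)(3) − (5)(-4) = 29
R→S: (5)(4) − (2)(3) = 14
S→T: (2)(4) − (1)(4) = 4
T→U: (1)(5) − (-6)(4) = 29
U→V: (-6)(-1) − (-5)(5) = 31
V→W: (-5)(-5) − (-1)(-1) = 24
W→P: (-1)(-6) − (-1)(-5) = 1
Σ = 154
Area = |Σ|/2 = 77.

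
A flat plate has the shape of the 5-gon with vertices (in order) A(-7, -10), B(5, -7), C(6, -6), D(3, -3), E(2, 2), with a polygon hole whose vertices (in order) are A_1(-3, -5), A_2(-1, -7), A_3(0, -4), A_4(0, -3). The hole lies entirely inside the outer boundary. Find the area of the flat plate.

Outer boundary:
Apply the surveyor's formula: 2A = Σ (x_i·y_{i+1} − x_{i+1}·y_i), indices taken mod 5.
Cross-terms: 99, 12, 0, 12, -6  ⇒  Σ = 117
Area = |Σ|/2 = 58.5.
Hole:
Σ = (16) + (4) + (0) + (-9) = 11
Area = |Σ|/2 = 5.5.
Net area = 58.5 − 5.5 = 53.

53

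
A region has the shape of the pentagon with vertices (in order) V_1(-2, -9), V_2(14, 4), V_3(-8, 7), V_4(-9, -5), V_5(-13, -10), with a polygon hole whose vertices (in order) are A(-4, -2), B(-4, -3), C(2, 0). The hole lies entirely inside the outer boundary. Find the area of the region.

Outer boundary:
Apply the surveyor's formula: 2A = Σ (x_i·y_{i+1} − x_{i+1}·y_i), indices taken mod 5.
Cross-terms: 118, 130, 103, 25, 97  ⇒  Σ = 473
Area = |Σ|/2 = 236.5.
Hole:
Apply the surveyor's formula: 2A = Σ (x_i·y_{i+1} − x_{i+1}·y_i), indices taken mod 3.
Σ = (4) + (6) + (-4) = 6
Area = |Σ|/2 = 3.
Net area = 236.5 − 3 = 233.5.

233.5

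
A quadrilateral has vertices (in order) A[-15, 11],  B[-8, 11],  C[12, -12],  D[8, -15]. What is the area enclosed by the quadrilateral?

Σ = (-77) + (-36) + (-84) + (-137) = -334
Area = |Σ|/2 = 167.

167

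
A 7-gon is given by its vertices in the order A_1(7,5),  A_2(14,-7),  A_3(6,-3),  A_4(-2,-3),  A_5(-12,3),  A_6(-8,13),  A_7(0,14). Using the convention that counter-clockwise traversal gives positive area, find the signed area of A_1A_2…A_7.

Σ = (-119) + (0) + (-24) + (-42) + (-132) + (-112) + (-98) = -527
Signed area = Σ/2 = -263.5 (negative ⇒ clockwise traversal).

-263.5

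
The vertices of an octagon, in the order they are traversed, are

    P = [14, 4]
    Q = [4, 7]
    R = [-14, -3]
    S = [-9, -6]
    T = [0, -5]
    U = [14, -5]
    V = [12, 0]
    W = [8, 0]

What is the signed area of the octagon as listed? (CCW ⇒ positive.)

Σ = (82) + (86) + (57) + (45) + (70) + (60) + (0) + (32) = 432
Signed area = Σ/2 = 216 (positive ⇒ counter-clockwise traversal).

216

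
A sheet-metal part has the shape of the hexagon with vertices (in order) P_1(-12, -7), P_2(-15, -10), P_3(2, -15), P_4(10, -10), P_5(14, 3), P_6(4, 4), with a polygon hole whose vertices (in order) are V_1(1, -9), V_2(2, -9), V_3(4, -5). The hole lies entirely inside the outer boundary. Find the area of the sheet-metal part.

Outer boundary:
Apply the shoelace (surveyor's) formula: 2A = Σ (x_i·y_{i+1} − x_{i+1}·y_i), indices taken mod 6.
Σ = (15) + (245) + (130) + (170) + (44) + (20) = 624
Area = |Σ|/2 = 312.
Hole:
Apply the surveyor's formula: 2A = Σ (x_i·y_{i+1} − x_{i+1}·y_i), indices taken mod 3.
Cross-terms: 9, 26, -31  ⇒  Σ = 4
Area = |Σ|/2 = 2.
Net area = 312 − 2 = 310.

310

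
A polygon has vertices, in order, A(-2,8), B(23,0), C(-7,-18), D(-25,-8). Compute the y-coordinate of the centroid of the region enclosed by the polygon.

-676/151

Apply the shoelace formula. First the cross-terms c_i = x_i·y_{i+1} − x_{i+1}·y_i:
  -184, -414, -394, -216  ⇒  2A = -1208, A = -604.
Then Σ (y_i + y_{i+1})·c_i = 16224, so ȳ = 16224 / (6·(-604)) = -676/151.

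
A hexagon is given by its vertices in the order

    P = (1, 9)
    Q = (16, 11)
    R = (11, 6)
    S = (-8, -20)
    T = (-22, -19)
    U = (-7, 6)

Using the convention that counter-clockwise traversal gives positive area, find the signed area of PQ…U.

-476

Apply the surveyor's formula: 2A = Σ (x_i·y_{i+1} − x_{i+1}·y_i), indices taken mod 6.
Σ = (-133) + (-25) + (-172) + (-288) + (-265) + (-69) = -952
Signed area = Σ/2 = -476 (negative ⇒ clockwise traversal).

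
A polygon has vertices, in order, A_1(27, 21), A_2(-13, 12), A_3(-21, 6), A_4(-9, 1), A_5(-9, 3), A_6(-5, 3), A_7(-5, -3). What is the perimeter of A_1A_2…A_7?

|A_1A_2| = √((-40)² + (-9)²) = √1681 = 41
|A_2A_3| = √((-8)² + (-6)²) = √100 = 10
|A_3A_4| = √((12)² + (-5)²) = √169 = 13
|A_4A_5| = √((0)² + (2)²) = √4 = 2
|A_5A_6| = √((4)² + (0)²) = √16 = 4
|A_6A_7| = √((0)² + (-6)²) = √36 = 6
|A_7A_1| = √((32)² + (24)²) = √1600 = 40
Perimeter = 41 + 10 + 13 + 2 + 4 + 6 + 40 = 116.

116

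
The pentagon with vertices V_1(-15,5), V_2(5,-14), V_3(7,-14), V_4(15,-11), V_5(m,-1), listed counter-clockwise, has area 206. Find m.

6

Write out the shoelace sum; only the two edges meeting at V_5 involve m:
2·Area = [(15·(-1) − m·(-11)) + (m·5 − (-15)·(-1))] + 346
       = 16·m + 316 = 412
⇒ m = 6.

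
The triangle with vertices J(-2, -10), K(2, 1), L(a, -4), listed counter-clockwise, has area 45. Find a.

Write out the shoelace sum; only the two edges meeting at L involve a:
2·Area = [(2·(-4) − a·1) + (a·(-10) − (-2)·(-4))] + 18
       = -11·a + 2 = 90
⇒ a = -8.

-8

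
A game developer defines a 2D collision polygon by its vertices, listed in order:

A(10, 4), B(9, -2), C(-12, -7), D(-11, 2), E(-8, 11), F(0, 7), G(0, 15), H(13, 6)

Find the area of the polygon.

Σ = (-56) + (-87) + (-101) + (-105) + (-56) + (0) + (-195) + (-8) = -608
Area = |Σ|/2 = 304.

304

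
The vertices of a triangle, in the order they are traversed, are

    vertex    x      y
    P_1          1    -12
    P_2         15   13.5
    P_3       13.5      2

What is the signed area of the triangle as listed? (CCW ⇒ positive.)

P_1→P_2: (1)(13.5) − (15)(-12) = 193.5
P_2→P_3: (15)(2) − (13.5)(13.5) = -152.25
P_3→P_1: (13.5)(-12) − (1)(2) = -164
Σ = -122.75
Signed area = Σ/2 = -61.375 (negative ⇒ clockwise traversal).

-61.375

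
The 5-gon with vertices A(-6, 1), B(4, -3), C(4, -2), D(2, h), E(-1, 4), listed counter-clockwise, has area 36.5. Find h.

4

The doubled signed area Σ (x_i y_{i+1} − x_{i+1} y_i) is linear in h.
With h=0 it equals 53; the coefficient of h is 5 (from the two edges through D).
So 5·h + 53 = 2·36.5 = 73 ⇒ h = 4.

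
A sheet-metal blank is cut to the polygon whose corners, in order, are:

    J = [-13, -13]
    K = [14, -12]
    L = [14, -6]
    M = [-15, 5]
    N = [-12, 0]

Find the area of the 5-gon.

Apply the shoelace formula: 2A = Σ (x_i·y_{i+1} − x_{i+1}·y_i), indices taken mod 5.
Σ = (338) + (84) + (-20) + (60) + (156) = 618
Area = |Σ|/2 = 309.

309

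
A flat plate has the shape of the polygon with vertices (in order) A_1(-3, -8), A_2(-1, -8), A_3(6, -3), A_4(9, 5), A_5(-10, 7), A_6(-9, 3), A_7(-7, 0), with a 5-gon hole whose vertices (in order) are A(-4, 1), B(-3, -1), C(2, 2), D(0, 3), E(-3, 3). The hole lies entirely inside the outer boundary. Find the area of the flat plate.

Outer boundary:
Apply Gauss's area formula: 2A = Σ (x_i·y_{i+1} − x_{i+1}·y_i), indices taken mod 7.
Σ = (16) + (51) + (57) + (113) + (33) + (21) + (56) = 347
Area = |Σ|/2 = 173.5.
Hole:
Apply the surveyor's formula: 2A = Σ (x_i·y_{i+1} − x_{i+1}·y_i), indices taken mod 5.
Σ = (7) + (-4) + (6) + (9) + (9) = 27
Area = |Σ|/2 = 13.5.
Net area = 173.5 − 13.5 = 160.

160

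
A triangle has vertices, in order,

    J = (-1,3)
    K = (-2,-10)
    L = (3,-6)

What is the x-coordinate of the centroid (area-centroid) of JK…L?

0

Apply the shoelace formula. First the cross-terms c_i = x_i·y_{i+1} − x_{i+1}·y_i:
  16, 42, 3  ⇒  2A = 61, A = 30.5.
Then Σ (x_i + x_{i+1})·c_i = 0, so x̄ = 0 / (6·30.5) = 0.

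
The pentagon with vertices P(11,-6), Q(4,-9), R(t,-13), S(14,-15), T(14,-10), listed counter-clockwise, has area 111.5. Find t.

-12

Write out the shoelace sum; only the two edges meeting at R involve t:
2·Area = [(4·(-13) − t·(-9)) + (t·(-15) − 14·(-13))] + 21
       = -6·t + 151 = 223
⇒ t = -12.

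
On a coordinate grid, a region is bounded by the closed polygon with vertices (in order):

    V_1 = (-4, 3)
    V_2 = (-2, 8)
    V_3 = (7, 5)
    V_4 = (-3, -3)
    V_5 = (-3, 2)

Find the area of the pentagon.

57

V_1→V_2: (-4)(8) − (-2)(3) = -26
V_2→V_3: (-2)(5) − (7)(8) = -66
V_3→V_4: (7)(-3) − (-3)(5) = -6
V_4→V_5: (-3)(2) − (-3)(-3) = -15
V_5→V_1: (-3)(3) − (-4)(2) = -1
Σ = -114
Area = |Σ|/2 = 57.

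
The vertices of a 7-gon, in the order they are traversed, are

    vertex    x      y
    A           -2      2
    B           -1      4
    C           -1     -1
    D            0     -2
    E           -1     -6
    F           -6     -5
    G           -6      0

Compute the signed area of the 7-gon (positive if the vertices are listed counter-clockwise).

-37

Σ = (-6) + (5) + (2) + (-2) + (-31) + (-30) + (-12) = -74
Signed area = Σ/2 = -37 (negative ⇒ clockwise traversal).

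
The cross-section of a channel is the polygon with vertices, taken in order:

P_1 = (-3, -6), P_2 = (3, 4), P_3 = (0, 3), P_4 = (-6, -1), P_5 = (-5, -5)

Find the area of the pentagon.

36.5

Cross-terms: 6, 9, 18, 25, 15  ⇒  Σ = 73
Area = |Σ|/2 = 36.5.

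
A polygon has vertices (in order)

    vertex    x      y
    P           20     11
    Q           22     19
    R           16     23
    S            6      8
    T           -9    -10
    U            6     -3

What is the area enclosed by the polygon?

Apply the shoelace formula: 2A = Σ (x_i·y_{i+1} − x_{i+1}·y_i), indices taken mod 6.
Cross-terms: 138, 202, -10, 12, 87, 126  ⇒  Σ = 555
Area = |Σ|/2 = 277.5.

277.5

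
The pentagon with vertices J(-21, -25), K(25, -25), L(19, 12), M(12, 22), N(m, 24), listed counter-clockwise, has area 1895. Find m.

The doubled signed area Σ (x_i y_{i+1} − x_{i+1} y_i) is linear in m.
With m=0 it equals 2991; the coefficient of m is -47 (from the two edges through N).
So -47·m + 2991 = 2·1895 = 3790 ⇒ m = -17.

-17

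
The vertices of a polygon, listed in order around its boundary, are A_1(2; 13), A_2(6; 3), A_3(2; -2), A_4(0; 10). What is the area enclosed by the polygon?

Σ = (-72) + (-18) + (20) + (-20) = -90
Area = |Σ|/2 = 45.

45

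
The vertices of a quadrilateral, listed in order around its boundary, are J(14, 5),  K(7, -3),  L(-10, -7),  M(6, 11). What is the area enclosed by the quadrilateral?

Σ = (-77) + (-79) + (-68) + (-124) = -348
Area = |Σ|/2 = 174.

174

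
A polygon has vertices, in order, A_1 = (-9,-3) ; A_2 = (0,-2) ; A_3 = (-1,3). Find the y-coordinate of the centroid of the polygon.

-2/3

Apply the surveyor's formula. First the cross-terms c_i = x_i·y_{i+1} − x_{i+1}·y_i:
  18, -2, 30  ⇒  2A = 46, A = 23.
Then Σ (y_i + y_{i+1})·c_i = -92, so ȳ = -92 / (6·23) = -2/3.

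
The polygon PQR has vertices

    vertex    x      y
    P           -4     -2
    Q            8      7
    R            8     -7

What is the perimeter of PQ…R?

|PQ| = √((12)² + (9)²) = √225 = 15
|QR| = √((0)² + (-14)²) = √196 = 14
|RP| = √((-12)² + (5)²) = √169 = 13
Perimeter = 15 + 14 + 13 = 42.

42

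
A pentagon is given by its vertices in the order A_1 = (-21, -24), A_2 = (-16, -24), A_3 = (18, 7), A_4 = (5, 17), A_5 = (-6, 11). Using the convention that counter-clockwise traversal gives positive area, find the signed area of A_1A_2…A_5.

Apply the shoelace formula: 2A = Σ (x_i·y_{i+1} − x_{i+1}·y_i), indices taken mod 5.
Σ = (120) + (320) + (271) + (157) + (375) = 1243
Signed area = Σ/2 = 621.5 (positive ⇒ counter-clockwise traversal).

621.5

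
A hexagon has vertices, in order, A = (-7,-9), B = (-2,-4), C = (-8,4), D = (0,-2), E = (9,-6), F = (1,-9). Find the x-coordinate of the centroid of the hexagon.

Apply the surveyor's formula. First the cross-terms c_i = x_i·y_{i+1} − x_{i+1}·y_i:
  10, -40, 16, 18, -75, -72  ⇒  2A = -143, A = -71.5.
Then Σ (x_i + x_{i+1})·c_i = 26, so x̄ = 26 / (6·(-71.5)) = -2/33.

-2/33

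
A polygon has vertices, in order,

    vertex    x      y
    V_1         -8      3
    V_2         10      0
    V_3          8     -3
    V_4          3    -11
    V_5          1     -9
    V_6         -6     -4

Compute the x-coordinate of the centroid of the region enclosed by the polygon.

181/263

Apply the shoelace (surveyor's) formula. First the cross-terms c_i = x_i·y_{i+1} − x_{i+1}·y_i:
  -30, -30, -79, -16, -58, -50  ⇒  2A = -263, A = -131.5.
Then Σ (x_i + x_{i+1})·c_i = -543, so x̄ = -543 / (6·(-131.5)) = 181/263.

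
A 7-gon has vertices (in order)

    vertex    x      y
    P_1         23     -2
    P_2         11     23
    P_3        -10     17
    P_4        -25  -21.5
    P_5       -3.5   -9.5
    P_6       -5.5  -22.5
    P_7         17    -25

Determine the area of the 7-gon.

Apply the shoelace (surveyor's) formula: 2A = Σ (x_i·y_{i+1} − x_{i+1}·y_i), indices taken mod 7.
Σ = (551) + (417) + (640) + (162.25) + (26.5) + (520) + (541) = 2857.75
Area = |Σ|/2 = 1428.875.

1428.875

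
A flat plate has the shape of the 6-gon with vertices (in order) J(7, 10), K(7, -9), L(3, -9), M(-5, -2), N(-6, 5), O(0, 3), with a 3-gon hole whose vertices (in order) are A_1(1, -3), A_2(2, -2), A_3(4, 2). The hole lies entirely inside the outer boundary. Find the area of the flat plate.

Outer boundary:
Apply the shoelace (surveyor's) formula: 2A = Σ (x_i·y_{i+1} − x_{i+1}·y_i), indices taken mod 6.
J→K: (7)(-9) − (7)(10) = -133
K→L: (7)(-9) − (3)(-9) = -36
L→M: (3)(-2) − (-5)(-9) = -51
M→N: (-5)(5) − (-6)(-2) = -37
N→O: (-6)(3) − (0)(5) = -18
O→J: (0)(10) − (7)(3) = -21
Σ = -296
Area = |Σ|/2 = 148.
Hole:
Apply the shoelace (surveyor's) formula: 2A = Σ (x_i·y_{i+1} − x_{i+1}·y_i), indices taken mod 3.
A_1→A_2: (1)(-2) − (2)(-3) = 4
A_2→A_3: (2)(2) − (4)(-2) = 12
A_3→A_1: (4)(-3) − (1)(2) = -14
Σ = 2
Area = |Σ|/2 = 1.
Net area = 148 − 1 = 147.

147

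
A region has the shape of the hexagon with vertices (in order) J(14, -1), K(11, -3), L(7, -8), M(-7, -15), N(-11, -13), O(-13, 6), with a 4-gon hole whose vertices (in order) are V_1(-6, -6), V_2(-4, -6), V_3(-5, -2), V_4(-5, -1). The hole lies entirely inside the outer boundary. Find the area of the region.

315

Outer boundary:
Apply the shoelace (surveyor's) formula: 2A = Σ (x_i·y_{i+1} − x_{i+1}·y_i), indices taken mod 6.
J→K: (14)(-3) − (11)(-1) = -31
K→L: (11)(-8) − (7)(-3) = -67
L→M: (7)(-15) − (-7)(-8) = -161
M→N: (-7)(-13) − (-11)(-15) = -74
N→O: (-11)(6) − (-13)(-13) = -235
O→J: (-13)(-1) − (14)(6) = -71
Σ = -639
Area = |Σ|/2 = 319.5.
Hole:
Cross-terms: 12, -22, -5, 24  ⇒  Σ = 9
Area = |Σ|/2 = 4.5.
Net area = 319.5 − 4.5 = 315.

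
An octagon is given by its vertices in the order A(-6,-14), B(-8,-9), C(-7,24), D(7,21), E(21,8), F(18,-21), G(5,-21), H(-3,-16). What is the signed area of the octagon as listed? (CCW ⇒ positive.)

-1034

Apply Gauss's area formula: 2A = Σ (x_i·y_{i+1} − x_{i+1}·y_i), indices taken mod 8.
Cross-terms: -58, -255, -315, -385, -585, -273, -143, -54  ⇒  Σ = -2068
Signed area = Σ/2 = -1034 (negative ⇒ clockwise traversal).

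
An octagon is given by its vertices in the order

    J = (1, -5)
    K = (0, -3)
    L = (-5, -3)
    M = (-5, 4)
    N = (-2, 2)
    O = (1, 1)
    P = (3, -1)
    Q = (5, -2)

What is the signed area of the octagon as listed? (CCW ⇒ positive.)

-43.5

Apply the surveyor's formula: 2A = Σ (x_i·y_{i+1} − x_{i+1}·y_i), indices taken mod 8.
Σ = (-3) + (-15) + (-35) + (-2) + (-4) + (-4) + (-1) + (-23) = -87
Signed area = Σ/2 = -43.5 (negative ⇒ clockwise traversal).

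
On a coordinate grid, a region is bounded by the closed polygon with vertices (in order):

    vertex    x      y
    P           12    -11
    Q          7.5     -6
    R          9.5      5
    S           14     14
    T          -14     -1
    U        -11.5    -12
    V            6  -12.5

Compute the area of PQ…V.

Apply the shoelace (surveyor's) formula: 2A = Σ (x_i·y_{i+1} − x_{i+1}·y_i), indices taken mod 7.
Σ = (10.5) + (94.5) + (63) + (182) + (156.5) + (215.75) + (84) = 806.25
Area = |Σ|/2 = 403.125.

403.125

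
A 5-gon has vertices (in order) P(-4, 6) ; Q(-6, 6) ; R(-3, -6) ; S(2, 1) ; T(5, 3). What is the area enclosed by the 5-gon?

Apply Gauss's area formula: 2A = Σ (x_i·y_{i+1} − x_{i+1}·y_i), indices taken mod 5.
Σ = (12) + (54) + (9) + (1) + (42) = 118
Area = |Σ|/2 = 59.

59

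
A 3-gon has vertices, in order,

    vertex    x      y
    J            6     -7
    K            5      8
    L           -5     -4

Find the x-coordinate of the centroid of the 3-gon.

2

Apply the shoelace (surveyor's) formula. First the cross-terms c_i = x_i·y_{i+1} − x_{i+1}·y_i:
  83, 20, 59  ⇒  2A = 162, A = 81.
Then Σ (x_i + x_{i+1})·c_i = 972, so x̄ = 972 / (6·81) = 2.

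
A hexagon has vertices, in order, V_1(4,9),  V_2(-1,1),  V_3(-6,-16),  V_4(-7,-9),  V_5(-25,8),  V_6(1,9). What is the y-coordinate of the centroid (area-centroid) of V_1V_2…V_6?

81/47

Apply the surveyor's formula. First the cross-terms c_i = x_i·y_{i+1} − x_{i+1}·y_i:
  13, 22, -58, -281, -233, -27  ⇒  2A = -564, A = -282.
Then Σ (y_i + y_{i+1})·c_i = -2916, so ȳ = -2916 / (6·(-282)) = 81/47.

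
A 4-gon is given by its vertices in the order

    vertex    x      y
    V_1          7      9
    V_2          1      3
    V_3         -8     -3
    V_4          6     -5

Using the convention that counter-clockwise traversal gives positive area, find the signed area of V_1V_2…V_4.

90

Apply the shoelace formula: 2A = Σ (x_i·y_{i+1} − x_{i+1}·y_i), indices taken mod 4.
Cross-terms: 12, 21, 58, 89  ⇒  Σ = 180
Signed area = Σ/2 = 90 (positive ⇒ counter-clockwise traversal).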